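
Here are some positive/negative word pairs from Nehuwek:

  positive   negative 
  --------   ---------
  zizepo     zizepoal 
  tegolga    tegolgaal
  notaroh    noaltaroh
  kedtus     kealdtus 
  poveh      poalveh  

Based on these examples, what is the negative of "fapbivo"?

fapbivoal

zizepo and notaroh both have last vowel 'o' yet inflect differently (zizepoal, noaltaroh), so the last vowel is not what conditions the rule; whether the stem ends in a vowel or a consonant is.
"fapbivo" ends in a vowel. The stems ending in a vowel (zizepo → zizepoal, tegolga → tegolgaal) add -al.
The other pattern: stems ending in a consonant insert -al- after the first vowel.
So fapbivo → fapbivoal.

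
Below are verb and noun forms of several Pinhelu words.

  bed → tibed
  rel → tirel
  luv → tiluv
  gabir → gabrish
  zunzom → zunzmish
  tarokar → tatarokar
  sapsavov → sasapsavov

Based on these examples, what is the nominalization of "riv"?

"riv" has 1 vowel. The stems with 1 vowel (bed → tibed, rel → tirel, luv → tiluv) add the prefix ti-.
The other patterns: stems with 2 vowels delete the last vowel and add -ish; stems with 3 vowels repeat the first consonant+vowel as a prefix.
So riv → tiriv.

tiriv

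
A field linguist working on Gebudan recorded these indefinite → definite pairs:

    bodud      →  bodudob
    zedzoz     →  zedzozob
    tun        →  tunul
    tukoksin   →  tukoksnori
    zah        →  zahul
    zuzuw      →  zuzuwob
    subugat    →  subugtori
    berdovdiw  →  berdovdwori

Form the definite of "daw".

dawul

tun and tukoksin both end in -n yet inflect differently (tunul, tukoksnori), so the final letter is not what conditions the rule; the number of vowels is.
"daw" has 1 vowel. The stems with 1 vowel (tun → tunul, zah → zahul) add -ul.
The other patterns: stems with 2 vowels add -ob; stems with 3 vowels delete the last vowel and add -ori.
So daw → dawul.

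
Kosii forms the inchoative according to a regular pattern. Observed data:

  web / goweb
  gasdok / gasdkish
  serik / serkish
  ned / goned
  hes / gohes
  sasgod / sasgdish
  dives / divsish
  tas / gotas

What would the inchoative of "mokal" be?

ned and sasgod both end in -d yet inflect differently (goned, sasgdish), so the final letter is not what conditions the rule; the number of vowels is.
"mokal" has 2 vowels. The stems with 2 vowels (gasdok → gasdkish, sasgod → sasgdish, serik → serkish) delete the last vowel and add -ish.
The other pattern: stems with 1 vowel add the prefix go-.
So mokal → moklish.

moklish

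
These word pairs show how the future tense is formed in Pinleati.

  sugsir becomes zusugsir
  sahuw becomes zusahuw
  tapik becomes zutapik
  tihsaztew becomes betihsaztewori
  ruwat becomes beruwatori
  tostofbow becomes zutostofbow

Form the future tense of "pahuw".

zupahuw

tihsaztew and sahuw both end in -w yet inflect differently (betihsaztewori, zusahuw), so the final letter is not what conditions the rule; the last vowel is.
"pahuw" has last vowel 'u'. The one such stem in the data (sahuw → zusahuw) adds the prefix zu-, so the same rule applies.
So pahuw → zupahuw.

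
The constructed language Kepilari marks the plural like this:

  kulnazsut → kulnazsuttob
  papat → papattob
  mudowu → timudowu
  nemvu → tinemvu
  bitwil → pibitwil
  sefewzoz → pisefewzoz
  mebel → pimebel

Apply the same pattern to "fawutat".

kulnazsut and mudowu both have last vowel 'u' yet inflect differently (kulnazsuttob, timudowu), so the last vowel is not what conditions the rule; the final letter is.
"fawutat" ends in -t. The stems ending in -t (kulnazsut → kulnazsuttob, papat → papattob) double the final consonant and add -ob.
The other patterns: stems ending in -u add the prefix ti-; stems ending in -l or -z add the prefix pi-.
So fawutat → fawutattob.

fawutattob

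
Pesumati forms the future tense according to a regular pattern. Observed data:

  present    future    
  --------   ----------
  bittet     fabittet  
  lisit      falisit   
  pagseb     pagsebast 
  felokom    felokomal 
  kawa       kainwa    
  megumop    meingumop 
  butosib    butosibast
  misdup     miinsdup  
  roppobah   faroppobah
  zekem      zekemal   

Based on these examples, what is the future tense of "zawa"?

zainwa

"zawa" ends in -a. The one such stem in the data (kawa → kainwa) inserts -in- after the first vowel (as do misdup, megumop), so the same rule applies.
So zawa → zainwa.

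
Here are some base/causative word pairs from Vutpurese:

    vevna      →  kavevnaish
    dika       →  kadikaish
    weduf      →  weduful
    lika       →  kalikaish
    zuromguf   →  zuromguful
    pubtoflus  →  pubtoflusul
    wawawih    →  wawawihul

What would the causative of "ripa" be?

vevna and weduf both have 2 vowels yet inflect differently (kavevnaish, weduful), so the number of vowels is not what conditions the rule; the final letter is.
"ripa" ends in -a. The stems ending in -a (vevna → kavevnaish, lika → kalikaish, dika → kadikaish) add ka- … -ish around the stem.
The other pattern: stems ending in -f, -h or -s add -ul.
So ripa → karipaish.

karipaish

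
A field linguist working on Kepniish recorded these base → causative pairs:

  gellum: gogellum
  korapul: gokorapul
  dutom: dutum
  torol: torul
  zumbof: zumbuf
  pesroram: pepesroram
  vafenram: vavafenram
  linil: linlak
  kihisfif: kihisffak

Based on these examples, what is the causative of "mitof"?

gellum and dutom both end in -m yet inflect differently (gogellum, dutum), so the final letter is not what conditions the rule; the last vowel is.
"mitof" has last vowel 'o'. The stems whose last vowel is 'o' (dutom → dutum, torol → torul, zumbof → zumbuf) change the last vowel to 'u'.
So mitof → mituf.

mituf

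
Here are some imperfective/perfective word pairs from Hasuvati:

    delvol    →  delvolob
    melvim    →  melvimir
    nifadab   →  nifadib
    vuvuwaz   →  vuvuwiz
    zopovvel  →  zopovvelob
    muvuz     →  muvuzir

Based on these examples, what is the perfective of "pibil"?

muvuz and vuvuwaz both end in -z yet inflect differently (muvuzir, vuvuwiz), so the final letter is not what conditions the rule; the last vowel is.
"pibil" has last vowel 'i'. The one such stem in the data (melvim → melvimir) adds -ir, so the same rule applies.
So pibil → pibilir.

pibilir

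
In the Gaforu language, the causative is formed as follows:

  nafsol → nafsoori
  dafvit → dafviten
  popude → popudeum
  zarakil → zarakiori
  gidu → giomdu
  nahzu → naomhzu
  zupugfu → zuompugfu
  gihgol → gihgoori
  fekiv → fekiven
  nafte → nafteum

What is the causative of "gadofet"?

zarakil and dafvit both have last vowel 'i' yet inflect differently (zarakiori, dafviten), so the last vowel is not what conditions the rule; the final letter is.
"gadofet" ends in -t. The one such stem in the data (dafvit → dafviten) adds -en, so the same rule applies.
The other patterns: stems ending in -u insert -om- after the first vowel; stems ending in -e add -um; stems ending in -l drop the final letter and add -ori.
So gadofet → gadofeten.

gadofeten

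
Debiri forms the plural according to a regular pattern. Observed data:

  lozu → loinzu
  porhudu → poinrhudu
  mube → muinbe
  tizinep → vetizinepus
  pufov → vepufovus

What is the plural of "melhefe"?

meinlhefe

"melhefe" ends in a vowel. The stems ending in a vowel (lozu → loinzu, porhudu → poinrhudu, mube → muinbe) insert -in- after the first vowel.
So melhefe → meinlhefe.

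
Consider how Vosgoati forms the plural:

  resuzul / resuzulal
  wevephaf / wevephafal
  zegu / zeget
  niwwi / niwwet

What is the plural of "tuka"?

resuzul and zegu both have last vowel 'u' yet inflect differently (resuzulal, zeget), so the last vowel is not what conditions the rule; whether the stem ends in a vowel or a consonant is.
"tuka" ends in a vowel. The stems ending in a vowel (zegu → zeget, niwwi → niwwet) drop the final letter and add -et.
The other pattern: stems ending in a consonant add -al.
So tuka → tuket.

tuket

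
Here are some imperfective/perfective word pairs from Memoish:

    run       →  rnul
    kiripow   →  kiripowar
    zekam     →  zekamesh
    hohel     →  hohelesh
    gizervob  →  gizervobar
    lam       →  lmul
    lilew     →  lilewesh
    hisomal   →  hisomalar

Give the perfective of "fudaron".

"fudaron" has 3 vowels. The stems with 3 vowels (gizervob → gizervobar, hisomal → hisomalar, kiripow → kiripowar) add -ar.
The other patterns: stems with 1 vowel delete the last vowel and add -ul; stems with 2 vowels add -esh.
So fudaron → fudaronar.

fudaronar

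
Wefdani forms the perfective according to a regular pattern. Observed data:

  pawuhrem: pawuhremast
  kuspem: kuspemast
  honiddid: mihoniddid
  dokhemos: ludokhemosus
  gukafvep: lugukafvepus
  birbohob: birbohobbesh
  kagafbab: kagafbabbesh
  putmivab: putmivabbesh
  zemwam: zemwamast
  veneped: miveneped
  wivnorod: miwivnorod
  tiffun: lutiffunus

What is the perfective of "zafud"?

kuspem and veneped both have last vowel 'e' yet inflect differently (kuspemast, miveneped), so the last vowel is not what conditions the rule; the final letter is.
"zafud" ends in -d. The stems ending in -d (honiddid → mihoniddid, wivnorod → miwivnorod, veneped → miveneped) add the prefix mi-.
So zafud → mizafud.

mizafud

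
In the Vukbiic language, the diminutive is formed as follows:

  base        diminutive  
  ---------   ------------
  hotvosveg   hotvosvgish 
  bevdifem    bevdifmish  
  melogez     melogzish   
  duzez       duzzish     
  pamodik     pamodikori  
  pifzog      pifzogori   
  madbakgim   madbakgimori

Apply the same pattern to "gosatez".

"gosatez" has last vowel 'e'. The stems whose last vowel is 'e' (hotvosveg → hotvosvgish, bevdifem → bevdifmish, melogez → melogzish) delete the last vowel and add -ish.
So gosatez → gosatzish.

gosatzish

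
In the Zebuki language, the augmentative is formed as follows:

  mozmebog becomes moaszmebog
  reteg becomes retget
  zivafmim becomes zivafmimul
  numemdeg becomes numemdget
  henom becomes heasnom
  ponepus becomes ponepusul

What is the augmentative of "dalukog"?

reteg and mozmebog both end in -g yet inflect differently (retget, moaszmebog), so the final letter is not what conditions the rule; the last vowel is.
"dalukog" has last vowel 'o'. The stems whose last vowel is 'o' (mozmebog → moaszmebog, henom → heasnom) insert -as- after the first vowel.
So dalukog → daaslukog.

daaslukog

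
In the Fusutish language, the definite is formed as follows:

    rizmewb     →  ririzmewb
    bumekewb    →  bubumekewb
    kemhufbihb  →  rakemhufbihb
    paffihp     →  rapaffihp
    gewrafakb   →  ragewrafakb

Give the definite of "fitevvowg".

fifitevvowg

rizmewb and kemhufbihb both end in -b yet inflect differently (ririzmewb, rakemhufbihb), so the final letter is not what conditions the rule; the second-to-last letter is.
"fitevvowg" has second-to-last letter 'w'. The stems whose second-to-last letter is 'w' (rizmewb → ririzmewb, bumekewb → bubumekewb) repeat the first consonant+vowel as a prefix.
So fitevvowg → fifitevvowg.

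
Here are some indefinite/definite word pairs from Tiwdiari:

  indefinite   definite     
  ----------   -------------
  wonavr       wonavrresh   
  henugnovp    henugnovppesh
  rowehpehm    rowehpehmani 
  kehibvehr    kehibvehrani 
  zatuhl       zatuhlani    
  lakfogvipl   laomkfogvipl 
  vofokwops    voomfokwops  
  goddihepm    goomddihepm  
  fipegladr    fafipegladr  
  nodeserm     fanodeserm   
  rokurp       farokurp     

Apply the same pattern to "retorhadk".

"retorhadk" has second-to-last letter 'd'. The one such stem in the data (fipegladr → fafipegladr) adds the prefix fa-, so the same rule applies.
So retorhadk → faretorhadk.

faretorhadk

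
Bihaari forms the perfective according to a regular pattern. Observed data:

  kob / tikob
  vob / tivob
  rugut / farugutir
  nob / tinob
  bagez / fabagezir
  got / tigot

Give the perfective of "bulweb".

fabulwebir

rugut and got both end in -t yet inflect differently (farugutir, tigot), so the final letter is not what conditions the rule; the number of vowels is.
"bulweb" has 2 vowels. The stems with 2 vowels (bagez → fabagezir, rugut → farugutir) add fa- … -ir around the stem.
So bulweb → fabulwebir.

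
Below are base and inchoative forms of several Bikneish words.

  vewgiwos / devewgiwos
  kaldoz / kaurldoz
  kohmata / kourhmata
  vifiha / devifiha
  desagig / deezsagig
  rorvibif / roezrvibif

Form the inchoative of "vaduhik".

kohmata and vifiha both end in -a yet inflect differently (kourhmata, devifiha), so the final letter is not what conditions the rule; the first letter is.
"vaduhik" begins with v-. The stems beginning with v- (vifiha → devifiha, vewgiwos → devewgiwos) add the prefix de-.
The other patterns: stems beginning with k- insert -ur- after the first vowel; stems beginning with d- or r- insert -ez- after the first vowel.
So vaduhik → devaduhik.

devaduhik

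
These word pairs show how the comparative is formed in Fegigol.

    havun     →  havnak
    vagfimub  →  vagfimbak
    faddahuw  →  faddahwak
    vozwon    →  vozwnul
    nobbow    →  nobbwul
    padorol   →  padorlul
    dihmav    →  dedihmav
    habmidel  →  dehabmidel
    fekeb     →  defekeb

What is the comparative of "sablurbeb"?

"sablurbeb" has last vowel 'e'. The stems whose last vowel is 'e' (habmidel → dehabmidel, fekeb → defekeb) add the prefix de-.
So sablurbeb → desablurbeb.

desablurbeb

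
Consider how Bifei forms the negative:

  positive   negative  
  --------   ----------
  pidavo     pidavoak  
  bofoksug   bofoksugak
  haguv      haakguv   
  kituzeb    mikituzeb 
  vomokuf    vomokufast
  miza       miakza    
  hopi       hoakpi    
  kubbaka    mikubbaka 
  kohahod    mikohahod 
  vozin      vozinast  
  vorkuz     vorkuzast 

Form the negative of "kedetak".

mikedetak

miza and kubbaka both end in -a yet inflect differently (miakza, mikubbaka), so the final letter is not what conditions the rule; the first letter is.
"kedetak" begins with k-. The stems beginning with k- (kituzeb → mikituzeb, kohahod → mikohahod, kubbaka → mikubbaka) add the prefix mi-.
The other patterns: stems beginning with v- add -ast; stems beginning with h- or m- insert -ak- after the first vowel; stems beginning with b- or p- add -ak.
So kedetak → mikedetak.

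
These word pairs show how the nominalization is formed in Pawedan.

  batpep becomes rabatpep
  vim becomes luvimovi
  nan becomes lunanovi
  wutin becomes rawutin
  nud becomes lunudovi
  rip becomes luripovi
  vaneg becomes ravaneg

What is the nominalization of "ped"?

wutin and nan both end in -n yet inflect differently (rawutin, lunanovi), so the final letter is not what conditions the rule; the number of vowels is.
"ped" has 1 vowel. The stems with 1 vowel (nud → lunudovi, vim → luvimovi, nan → lunanovi) add lu- … -ovi around the stem.
The other pattern: stems with 2 vowels add the prefix ra-.
So ped → lupedovi.

lupedovi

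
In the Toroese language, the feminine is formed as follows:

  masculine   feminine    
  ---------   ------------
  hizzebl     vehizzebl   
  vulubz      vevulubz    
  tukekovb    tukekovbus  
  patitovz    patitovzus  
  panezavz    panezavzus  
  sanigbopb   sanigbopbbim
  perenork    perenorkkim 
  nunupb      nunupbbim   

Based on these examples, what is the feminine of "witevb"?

vulubz and patitovz both end in -z yet inflect differently (vevulubz, patitovzus), so the final letter is not what conditions the rule; the second-to-last letter is.
"witevb" has second-to-last letter 'v'. The stems whose second-to-last letter is 'v' (tukekovb → tukekovbus, patitovz → patitovzus, panezavz → panezavzus) add -us.
The other patterns: stems whose second-to-last letter is 'b' add the prefix ve-; stems whose second-to-last letter is 'p' or 'r' double the final consonant and add -im.
So witevb → witevbus.

witevbus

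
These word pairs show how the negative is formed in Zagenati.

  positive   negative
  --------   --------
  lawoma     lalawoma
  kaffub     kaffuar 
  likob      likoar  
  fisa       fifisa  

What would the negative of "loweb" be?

likob and lawoma both begin with l- yet inflect differently (likoar, lalawoma), so the first letter is not what conditions the rule; the final letter is.
"loweb" ends in -b. The stems ending in -b (kaffub → kaffuar, likob → likoar) drop the final letter and add -ar.
The other pattern: stems ending in -a repeat the first consonant+vowel as a prefix.
So loweb → lowear.

lowear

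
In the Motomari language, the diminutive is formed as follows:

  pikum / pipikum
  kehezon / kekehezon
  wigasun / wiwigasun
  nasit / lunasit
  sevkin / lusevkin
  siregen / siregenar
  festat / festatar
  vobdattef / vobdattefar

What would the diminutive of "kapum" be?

"kapum" has last vowel 'u'. The stems whose last vowel is 'u' (pikum → pipikum, wigasun → wiwigasun) repeat the first consonant+vowel as a prefix.
The other patterns: stems whose last vowel is 'i' add the prefix lu-; stems whose last vowel is 'a' or 'e' add -ar.
So kapum → kakapum.

kakapum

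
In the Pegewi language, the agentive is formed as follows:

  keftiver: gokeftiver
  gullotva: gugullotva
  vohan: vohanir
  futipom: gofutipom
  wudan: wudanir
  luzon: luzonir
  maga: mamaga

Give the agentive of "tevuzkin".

"tevuzkin" ends in -n. The stems ending in -n (wudan → wudanir, luzon → luzonir, vohan → vohanir) add -ir.
The other patterns: stems ending in -a repeat the first consonant+vowel as a prefix; stems ending in -m or -r add the prefix go-.
So tevuzkin → tevuzkinir.

tevuzkinir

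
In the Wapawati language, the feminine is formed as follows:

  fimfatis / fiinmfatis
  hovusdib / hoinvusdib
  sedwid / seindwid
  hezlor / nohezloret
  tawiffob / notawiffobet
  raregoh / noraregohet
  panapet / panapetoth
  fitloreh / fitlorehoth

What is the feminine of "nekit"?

neinkit

hovusdib and tawiffob both end in -b yet inflect differently (hoinvusdib, notawiffobet), so the final letter is not what conditions the rule; the last vowel is.
"nekit" has last vowel 'i'. The stems whose last vowel is 'i' (fimfatis → fiinmfatis, hovusdib → hoinvusdib, sedwid → seindwid) insert -in- after the first vowel.
The other patterns: stems whose last vowel is 'o' add no- … -et around the stem; stems whose last vowel is 'e' add -oth.
So nekit → neinkit.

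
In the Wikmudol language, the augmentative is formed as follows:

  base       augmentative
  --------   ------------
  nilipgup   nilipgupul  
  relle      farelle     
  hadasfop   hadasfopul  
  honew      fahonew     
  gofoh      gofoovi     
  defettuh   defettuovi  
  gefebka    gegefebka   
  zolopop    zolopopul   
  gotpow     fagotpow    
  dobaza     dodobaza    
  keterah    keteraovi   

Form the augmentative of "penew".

"penew" ends in -w. The stems ending in -w (honew → fahonew, gotpow → fagotpow) add the prefix fa-.
So penew → fapenew.

fapenew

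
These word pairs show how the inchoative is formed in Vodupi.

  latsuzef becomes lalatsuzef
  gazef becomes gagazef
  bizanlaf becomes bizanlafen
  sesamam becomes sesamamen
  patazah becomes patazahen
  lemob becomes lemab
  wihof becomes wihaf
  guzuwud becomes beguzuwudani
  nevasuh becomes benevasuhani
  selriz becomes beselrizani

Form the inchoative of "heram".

latsuzef and bizanlaf both end in -f yet inflect differently (lalatsuzef, bizanlafen), so the final letter is not what conditions the rule; the last vowel is.
"heram" has last vowel 'a'. The stems whose last vowel is 'a' (bizanlaf → bizanlafen, sesamam → sesamamen, patazah → patazahen) add -en.
The other patterns: stems whose last vowel is 'e' repeat the first consonant+vowel as a prefix; stems whose last vowel is 'o' change the last vowel to 'a'; stems whose last vowel is 'i' or 'u' add be- … -ani around the stem.
So heram → heramen.

heramen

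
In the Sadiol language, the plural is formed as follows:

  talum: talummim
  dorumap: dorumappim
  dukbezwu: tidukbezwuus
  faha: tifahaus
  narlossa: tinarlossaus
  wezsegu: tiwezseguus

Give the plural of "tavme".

"tavme" ends in a vowel. The stems ending in a vowel (dukbezwu → tidukbezwuus, faha → tifahaus, narlossa → tinarlossaus) add ti- … -us around the stem.
The other pattern: stems ending in a consonant double the final consonant and add -im.
So tavme → titavmeus.

titavmeus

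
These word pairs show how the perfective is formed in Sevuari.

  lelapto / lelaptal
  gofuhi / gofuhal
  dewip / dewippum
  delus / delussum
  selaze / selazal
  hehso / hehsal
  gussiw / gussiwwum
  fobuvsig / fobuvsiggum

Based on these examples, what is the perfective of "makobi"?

makobal

"makobi" ends in a vowel. The stems ending in a vowel (gofuhi → gofuhal, lelapto → lelaptal, selaze → selazal) drop the final letter and add -al.
So makobi → makobal.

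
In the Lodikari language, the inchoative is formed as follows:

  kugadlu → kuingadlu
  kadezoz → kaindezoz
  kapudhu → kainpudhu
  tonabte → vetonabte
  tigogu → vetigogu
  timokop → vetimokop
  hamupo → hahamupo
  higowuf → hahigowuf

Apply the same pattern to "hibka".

kugadlu and tigogu both end in -u yet inflect differently (kuingadlu, vetigogu), so the final letter is not what conditions the rule; the first letter is.
"hibka" begins with h-. The stems beginning with h- (hamupo → hahamupo, higowuf → hahigowuf) add the prefix ha-.
The other patterns: stems beginning with k- insert -in- after the first vowel; stems beginning with t- add the prefix ve-.
So hibka → hahibka.

hahibka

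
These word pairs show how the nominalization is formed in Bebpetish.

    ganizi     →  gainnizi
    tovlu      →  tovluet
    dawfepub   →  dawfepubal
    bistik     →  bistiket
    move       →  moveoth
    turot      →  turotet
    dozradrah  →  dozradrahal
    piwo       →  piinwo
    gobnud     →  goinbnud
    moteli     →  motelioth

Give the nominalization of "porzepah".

"porzepah" begins with p-. The one such stem in the data (piwo → piinwo) inserts -in- after the first vowel (as do gobnud, ganizi), so the same rule applies.
So porzepah → poinrzepah.

poinrzepah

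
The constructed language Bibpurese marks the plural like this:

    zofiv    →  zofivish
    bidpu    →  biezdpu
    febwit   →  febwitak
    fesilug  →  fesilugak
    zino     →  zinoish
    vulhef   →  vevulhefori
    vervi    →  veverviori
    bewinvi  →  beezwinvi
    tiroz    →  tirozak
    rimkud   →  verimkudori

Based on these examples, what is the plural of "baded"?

bewinvi and vervi both end in -i yet inflect differently (beezwinvi, veverviori), so the final letter is not what conditions the rule; the first letter is.
"baded" begins with b-. The stems beginning with b- (bidpu → biezdpu, bewinvi → beezwinvi) insert -ez- after the first vowel.
The other patterns: stems beginning with r- or v- add ve- … -ori around the stem; stems beginning with z- add -ish; stems beginning with f- or t- add -ak.
So baded → baezded.

baezded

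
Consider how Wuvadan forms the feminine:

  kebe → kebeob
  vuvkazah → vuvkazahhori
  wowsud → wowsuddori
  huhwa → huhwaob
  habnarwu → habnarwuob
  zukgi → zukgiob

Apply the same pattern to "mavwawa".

habnarwu and wowsud both have last vowel 'u' yet inflect differently (habnarwuob, wowsuddori), so the last vowel is not what conditions the rule; whether the stem ends in a vowel or a consonant is.
"mavwawa" ends in a vowel. The stems ending in a vowel (huhwa → huhwaob, habnarwu → habnarwuob, kebe → kebeob) add -ob.
The other pattern: stems ending in a consonant double the final consonant and add -ori.
So mavwawa → mavwawaob.

mavwawaob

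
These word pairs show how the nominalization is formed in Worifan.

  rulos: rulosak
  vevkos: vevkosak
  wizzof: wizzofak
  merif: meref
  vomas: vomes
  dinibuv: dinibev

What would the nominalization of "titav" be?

titev

wizzof and merif both end in -f yet inflect differently (wizzofak, meref), so the final letter is not what conditions the rule; the last vowel is.
"titav" has last vowel 'a'. The one such stem in the data (vomas → vomes) changes the last vowel to 'e' (as do merif, dinibuv), so the same rule applies.
The other pattern: stems whose last vowel is 'o' add -ak.
So titav → titev.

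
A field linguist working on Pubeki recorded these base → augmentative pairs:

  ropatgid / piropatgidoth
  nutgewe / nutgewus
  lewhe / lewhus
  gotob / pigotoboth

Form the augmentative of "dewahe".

dewahus

"dewahe" ends in -e. The stems ending in -e (lewhe → lewhus, nutgewe → nutgewus) drop the final letter and add -us.
The other pattern: stems ending in -b or -d add pi- … -oth around the stem.
So dewahe → dewahus.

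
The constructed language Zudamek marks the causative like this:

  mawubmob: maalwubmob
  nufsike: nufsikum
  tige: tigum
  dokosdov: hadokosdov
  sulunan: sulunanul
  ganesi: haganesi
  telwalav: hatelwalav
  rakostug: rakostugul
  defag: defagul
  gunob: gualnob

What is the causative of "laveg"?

lavegul

"laveg" ends in -g. The stems ending in -g (defag → defagul, rakostug → rakostugul) add -ul.
So laveg → lavegul.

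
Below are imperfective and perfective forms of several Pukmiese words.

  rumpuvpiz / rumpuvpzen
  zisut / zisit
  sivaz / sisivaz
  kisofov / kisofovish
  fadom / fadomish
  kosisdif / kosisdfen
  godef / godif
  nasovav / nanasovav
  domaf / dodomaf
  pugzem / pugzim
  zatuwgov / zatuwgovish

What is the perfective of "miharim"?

kosisdif and domaf both end in -f yet inflect differently (kosisdfen, dodomaf), so the final letter is not what conditions the rule; the last vowel is.
"miharim" has last vowel 'i'. The stems whose last vowel is 'i' (rumpuvpiz → rumpuvpzen, kosisdif → kosisdfen) delete the last vowel and add -en.
The other patterns: stems whose last vowel is 'a' repeat the first consonant+vowel as a prefix; stems whose last vowel is 'o' add -ish; stems whose last vowel is 'e' or 'u' change the last vowel to 'i'.
So miharim → miharmen.

miharmen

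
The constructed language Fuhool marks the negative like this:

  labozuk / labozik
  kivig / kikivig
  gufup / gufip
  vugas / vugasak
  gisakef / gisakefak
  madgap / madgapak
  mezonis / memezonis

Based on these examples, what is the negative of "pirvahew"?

pirvahewak

gufup and madgap both end in -p yet inflect differently (gufip, madgapak), so the final letter is not what conditions the rule; the last vowel is.
"pirvahew" has last vowel 'e'. The one such stem in the data (gisakef → gisakefak) adds -ak, so the same rule applies.
So pirvahew → pirvahewak.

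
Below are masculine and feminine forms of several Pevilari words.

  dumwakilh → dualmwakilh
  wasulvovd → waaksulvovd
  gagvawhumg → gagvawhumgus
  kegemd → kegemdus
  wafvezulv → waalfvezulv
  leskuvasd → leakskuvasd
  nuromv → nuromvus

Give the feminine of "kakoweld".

"kakoweld" has second-to-last letter 'l'. The stems whose second-to-last letter is 'l' (wafvezulv → waalfvezulv, dumwakilh → dualmwakilh) insert -al- after the first vowel.
So kakoweld → kaalkoweld.

kaalkoweld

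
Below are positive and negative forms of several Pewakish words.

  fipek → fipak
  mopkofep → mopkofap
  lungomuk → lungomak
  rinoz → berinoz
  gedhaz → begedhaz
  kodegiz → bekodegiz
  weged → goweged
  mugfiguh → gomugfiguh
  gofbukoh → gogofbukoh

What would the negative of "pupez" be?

fipek and weged both have last vowel 'e' yet inflect differently (fipak, goweged), so the last vowel is not what conditions the rule; the final letter is.
"pupez" ends in -z. The stems ending in -z (rinoz → berinoz, gedhaz → begedhaz, kodegiz → bekodegiz) add the prefix be-.
So pupez → bepupez.

bepupez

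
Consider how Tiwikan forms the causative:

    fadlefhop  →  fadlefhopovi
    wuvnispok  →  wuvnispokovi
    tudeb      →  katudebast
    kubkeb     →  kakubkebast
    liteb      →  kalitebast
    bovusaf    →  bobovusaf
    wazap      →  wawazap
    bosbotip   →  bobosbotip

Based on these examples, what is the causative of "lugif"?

"lugif" has last vowel 'i'. The one such stem in the data (bosbotip → bobosbotip) repeats the first consonant+vowel as a prefix (as do bovusaf, wazap), so the same rule applies.
The other patterns: stems whose last vowel is 'o' add -ovi; stems whose last vowel is 'e' add ka- … -ast around the stem.
So lugif → lulugif.

lulugif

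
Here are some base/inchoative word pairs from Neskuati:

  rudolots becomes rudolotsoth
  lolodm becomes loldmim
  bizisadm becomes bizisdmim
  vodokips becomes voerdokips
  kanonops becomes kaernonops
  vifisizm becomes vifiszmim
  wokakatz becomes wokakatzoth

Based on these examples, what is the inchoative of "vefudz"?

vefdzim

"vefudz" has second-to-last letter 'd'. The stems whose second-to-last letter is 'd' (bizisadm → bizisdmim, lolodm → loldmim) delete the last vowel and add -im.
The other patterns: stems whose second-to-last letter is 'p' insert -er- after the first vowel; stems whose second-to-last letter is 't' add -oth.
So vefudz → vefdzim.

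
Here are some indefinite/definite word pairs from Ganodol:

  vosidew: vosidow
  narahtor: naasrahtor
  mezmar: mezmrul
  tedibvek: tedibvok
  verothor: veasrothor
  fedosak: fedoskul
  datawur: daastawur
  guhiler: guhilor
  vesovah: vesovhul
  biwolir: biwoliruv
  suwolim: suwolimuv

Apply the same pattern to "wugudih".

wugudihuv

biwolir and guhiler both end in -r yet inflect differently (biwoliruv, guhilor), so the final letter is not what conditions the rule; the last vowel is.
"wugudih" has last vowel 'i'. The stems whose last vowel is 'i' (biwolir → biwoliruv, suwolim → suwolimuv) add -uv.
So wugudih → wugudihuv.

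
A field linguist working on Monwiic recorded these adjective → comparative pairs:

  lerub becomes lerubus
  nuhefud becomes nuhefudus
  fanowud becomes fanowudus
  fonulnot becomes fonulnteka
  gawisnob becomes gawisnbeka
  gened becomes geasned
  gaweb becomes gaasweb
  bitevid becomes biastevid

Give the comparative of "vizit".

viaszit

lerub and gawisnob both end in -b yet inflect differently (lerubus, gawisnbeka), so the final letter is not what conditions the rule; the last vowel is.
"vizit" has last vowel 'i'. The one such stem in the data (bitevid → biastevid) inserts -as- after the first vowel (as do gened, gaweb), so the same rule applies.
The other patterns: stems whose last vowel is 'u' add -us; stems whose last vowel is 'o' delete the last vowel and add -eka.
So vizit → viaszit.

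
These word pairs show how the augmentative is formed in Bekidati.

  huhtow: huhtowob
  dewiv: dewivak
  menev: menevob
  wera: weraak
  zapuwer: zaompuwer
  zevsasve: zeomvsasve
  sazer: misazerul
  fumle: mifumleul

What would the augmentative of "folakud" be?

zevsasve and fumle both end in -e yet inflect differently (zeomvsasve, mifumleul), so the final letter is not what conditions the rule; the first letter is.
"folakud" begins with f-. The one such stem in the data (fumle → mifumleul) adds mi- … -ul around the stem, so the same rule applies.
So folakud → mifolakudul.

mifolakudul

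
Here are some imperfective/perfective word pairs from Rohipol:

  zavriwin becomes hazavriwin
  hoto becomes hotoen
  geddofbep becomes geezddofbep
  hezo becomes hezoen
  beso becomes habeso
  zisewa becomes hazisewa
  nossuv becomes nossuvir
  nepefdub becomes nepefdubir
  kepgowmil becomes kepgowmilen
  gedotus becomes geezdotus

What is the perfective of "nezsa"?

hezo and beso both end in -o yet inflect differently (hezoen, habeso), so the final letter is not what conditions the rule; the first letter is.
"nezsa" begins with n-. The stems beginning with n- (nepefdub → nepefdubir, nossuv → nossuvir) add -ir.
So nezsa → nezsair.

nezsair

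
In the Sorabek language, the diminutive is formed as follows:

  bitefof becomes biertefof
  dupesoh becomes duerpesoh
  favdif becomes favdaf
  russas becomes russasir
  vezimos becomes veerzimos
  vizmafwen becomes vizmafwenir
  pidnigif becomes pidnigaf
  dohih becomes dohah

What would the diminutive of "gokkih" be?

favdif and bitefof both end in -f yet inflect differently (favdaf, biertefof), so the final letter is not what conditions the rule; the last vowel is.
"gokkih" has last vowel 'i'. The stems whose last vowel is 'i' (favdif → favdaf, pidnigif → pidnigaf, dohih → dohah) change the last vowel to 'a'.
The other patterns: stems whose last vowel is 'o' insert -er- after the first vowel; stems whose last vowel is 'a' or 'e' add -ir.
So gokkih → gokkah.

gokkah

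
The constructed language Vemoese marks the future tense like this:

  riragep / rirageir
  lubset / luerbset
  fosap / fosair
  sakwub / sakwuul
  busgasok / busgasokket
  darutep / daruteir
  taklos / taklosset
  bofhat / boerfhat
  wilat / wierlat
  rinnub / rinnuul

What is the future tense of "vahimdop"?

riragep and lubset both have last vowel 'e' yet inflect differently (rirageir, luerbset), so the last vowel is not what conditions the rule; the final letter is.
"vahimdop" ends in -p. The stems ending in -p (riragep → rirageir, fosap → fosair, darutep → daruteir) drop the final letter and add -ir.
So vahimdop → vahimdoir.

vahimdoir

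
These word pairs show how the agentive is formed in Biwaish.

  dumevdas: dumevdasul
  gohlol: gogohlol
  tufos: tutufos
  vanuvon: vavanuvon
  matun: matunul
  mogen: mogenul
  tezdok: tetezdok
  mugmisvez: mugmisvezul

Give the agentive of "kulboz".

vanuvon and mogen both end in -n yet inflect differently (vavanuvon, mogenul), so the final letter is not what conditions the rule; the last vowel is.
"kulboz" has last vowel 'o'. The stems whose last vowel is 'o' (vanuvon → vavanuvon, gohlol → gogohlol, tezdok → tetezdok) repeat the first consonant+vowel as a prefix.
The other pattern: stems whose last vowel is 'a', 'e' or 'u' add -ul.
So kulboz → kukulboz.

kukulboz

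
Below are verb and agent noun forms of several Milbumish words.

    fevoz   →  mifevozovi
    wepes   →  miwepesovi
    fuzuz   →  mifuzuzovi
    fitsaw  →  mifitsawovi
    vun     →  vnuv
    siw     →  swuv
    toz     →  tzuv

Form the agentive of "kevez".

mikevezovi

fitsaw and siw both end in -w yet inflect differently (mifitsawovi, swuv), so the final letter is not what conditions the rule; the number of vowels is.
"kevez" has 2 vowels. The stems with 2 vowels (fevoz → mifevozovi, wepes → miwepesovi, fuzuz → mifuzuzovi) add mi- … -ovi around the stem.
The other pattern: stems with 1 vowel delete the last vowel and add -uv.
So kevez → mikevezovi.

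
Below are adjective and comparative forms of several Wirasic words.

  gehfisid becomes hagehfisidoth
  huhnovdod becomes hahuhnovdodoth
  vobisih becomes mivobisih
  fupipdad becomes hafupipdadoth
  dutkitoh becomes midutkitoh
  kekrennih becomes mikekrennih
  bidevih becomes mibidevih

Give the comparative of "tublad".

dutkitoh and huhnovdod both have last vowel 'o' yet inflect differently (midutkitoh, hahuhnovdodoth), so the last vowel is not what conditions the rule; the final letter is.
"tublad" ends in -d. The stems ending in -d (fupipdad → hafupipdadoth, huhnovdod → hahuhnovdodoth, gehfisid → hagehfisidoth) add ha- … -oth around the stem.
The other pattern: stems ending in -h add the prefix mi-.
So tublad → hatubladoth.

hatubladoth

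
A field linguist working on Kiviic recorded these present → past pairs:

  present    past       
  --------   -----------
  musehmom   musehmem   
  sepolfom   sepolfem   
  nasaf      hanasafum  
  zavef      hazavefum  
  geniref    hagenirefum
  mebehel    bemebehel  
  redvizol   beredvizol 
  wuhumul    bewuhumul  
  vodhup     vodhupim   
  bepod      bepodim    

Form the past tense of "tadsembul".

betadsembul

zavef and mebehel both have last vowel 'e' yet inflect differently (hazavefum, bemebehel), so the last vowel is not what conditions the rule; the final letter is.
"tadsembul" ends in -l. The stems ending in -l (mebehel → bemebehel, redvizol → beredvizol, wuhumul → bewuhumul) add the prefix be-.
The other patterns: stems ending in -m change the last vowel to 'e'; stems ending in -f add ha- … -um around the stem; stems ending in -d or -p add -im.
So tadsembul → betadsembul.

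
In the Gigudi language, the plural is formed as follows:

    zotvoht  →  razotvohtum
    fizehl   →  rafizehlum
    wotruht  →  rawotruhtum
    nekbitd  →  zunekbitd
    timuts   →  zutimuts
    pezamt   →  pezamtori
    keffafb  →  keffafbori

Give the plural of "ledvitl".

"ledvitl" has second-to-last letter 't'. The stems whose second-to-last letter is 't' (nekbitd → zunekbitd, timuts → zutimuts) add the prefix zu-.
The other patterns: stems whose second-to-last letter is 'h' add ra- … -um around the stem; stems whose second-to-last letter is 'f' or 'm' add -ori.
So ledvitl → zuledvitl.

zuledvitl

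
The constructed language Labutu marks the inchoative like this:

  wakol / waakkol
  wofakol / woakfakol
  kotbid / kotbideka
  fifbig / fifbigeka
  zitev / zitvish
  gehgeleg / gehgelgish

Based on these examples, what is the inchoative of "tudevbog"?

fifbig and gehgeleg both end in -g yet inflect differently (fifbigeka, gehgelgish), so the final letter is not what conditions the rule; the last vowel is.
"tudevbog" has last vowel 'o'. The stems whose last vowel is 'o' (wakol → waakkol, wofakol → woakfakol) insert -ak- after the first vowel.
So tudevbog → tuakdevbog.

tuakdevbog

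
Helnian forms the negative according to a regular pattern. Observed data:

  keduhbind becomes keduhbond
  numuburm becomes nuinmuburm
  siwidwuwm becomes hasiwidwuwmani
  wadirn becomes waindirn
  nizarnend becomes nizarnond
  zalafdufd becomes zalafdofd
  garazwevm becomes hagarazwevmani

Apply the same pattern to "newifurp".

numuburm and siwidwuwm both end in -m yet inflect differently (nuinmuburm, hasiwidwuwmani), so the final letter is not what conditions the rule; the second-to-last letter is.
"newifurp" has second-to-last letter 'r'. The stems whose second-to-last letter is 'r' (numuburm → nuinmuburm, wadirn → waindirn) insert -in- after the first vowel.
The other patterns: stems whose second-to-last letter is 'f' or 'n' change the last vowel to 'o'; stems whose second-to-last letter is 'v' or 'w' add ha- … -ani around the stem.
So newifurp → neinwifurp.

neinwifurp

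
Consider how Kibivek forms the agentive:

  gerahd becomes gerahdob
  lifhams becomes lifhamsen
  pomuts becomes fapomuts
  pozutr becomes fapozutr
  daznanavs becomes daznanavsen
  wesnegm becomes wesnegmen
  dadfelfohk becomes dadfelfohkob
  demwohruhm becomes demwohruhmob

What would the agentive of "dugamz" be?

dugamzen

pomuts and lifhams both end in -s yet inflect differently (fapomuts, lifhamsen), so the final letter is not what conditions the rule; the second-to-last letter is.
"dugamz" has second-to-last letter 'm'. The one such stem in the data (lifhams → lifhamsen) adds -en, so the same rule applies.
The other patterns: stems whose second-to-last letter is 'h' add -ob; stems whose second-to-last letter is 't' add the prefix fa-.
So dugamz → dugamzen.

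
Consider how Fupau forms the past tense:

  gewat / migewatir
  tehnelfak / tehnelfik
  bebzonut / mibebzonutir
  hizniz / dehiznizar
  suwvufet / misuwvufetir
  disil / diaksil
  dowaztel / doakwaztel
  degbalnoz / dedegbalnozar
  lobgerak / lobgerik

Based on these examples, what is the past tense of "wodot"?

lobgerak and gewat both have last vowel 'a' yet inflect differently (lobgerik, migewatir), so the last vowel is not what conditions the rule; the final letter is.
"wodot" ends in -t. The stems ending in -t (gewat → migewatir, suwvufet → misuwvufetir, bebzonut → mibebzonutir) add mi- … -ir around the stem.
The other patterns: stems ending in -k change the last vowel to 'i'; stems ending in -l insert -ak- after the first vowel; stems ending in -z add de- … -ar around the stem.
So wodot → miwodotir.

miwodotir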